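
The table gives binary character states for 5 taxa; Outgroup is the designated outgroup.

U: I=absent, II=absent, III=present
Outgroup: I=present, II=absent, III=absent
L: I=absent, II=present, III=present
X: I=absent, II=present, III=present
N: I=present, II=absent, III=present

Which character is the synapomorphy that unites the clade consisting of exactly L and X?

II

Character polarity is set by the outgroup: the derived state is whichever differs from the outgroup's state, so for I the derived state is 'absent', and for the remaining characters it is 'present'.
Only L, U, and X show the derived state 'absent' for I, supporting them as a clade.
Only L and X show the derived state 'present' for II, supporting them as a clade.
III (derived state 'present') is shared by all ingroup taxa — unites the whole ingroup.
Most parsimonious ingroup topology: (((L,X),U),N).
The clade {L, X} is supported by II: its derived state 'present' occurs in exactly those taxa and in no other taxon (including the outgroup).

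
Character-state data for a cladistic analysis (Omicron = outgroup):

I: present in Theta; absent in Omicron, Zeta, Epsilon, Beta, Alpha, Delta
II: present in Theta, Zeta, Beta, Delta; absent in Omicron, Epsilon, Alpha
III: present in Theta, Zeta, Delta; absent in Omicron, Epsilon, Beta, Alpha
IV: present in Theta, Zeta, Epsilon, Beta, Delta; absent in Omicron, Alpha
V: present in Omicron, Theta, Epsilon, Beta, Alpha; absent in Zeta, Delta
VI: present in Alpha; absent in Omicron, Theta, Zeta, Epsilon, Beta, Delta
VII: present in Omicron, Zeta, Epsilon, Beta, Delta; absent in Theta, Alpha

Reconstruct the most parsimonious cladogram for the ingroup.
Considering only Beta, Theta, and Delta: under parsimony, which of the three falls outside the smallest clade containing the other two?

Beta

Character polarity is set by the outgroup: the derived state is whichever differs from the outgroup's state, so for V, VII the derived state is 'absent', and for the remaining characters it is 'present'.
I (derived state 'present') is unique to Theta (autapomorphy; uninformative for grouping).
Only Beta, Delta, Theta, and Zeta show the derived state 'present' for II, supporting them as a clade.
III: derived state 'present' in Delta, Theta, and Zeta only — synapomorphy for {Delta, Theta, Zeta}.
IV: derived state 'present' in Beta, Delta, Epsilon, Theta, and Zeta only — synapomorphy for {Beta, Delta, Epsilon, Theta, Zeta}.
V: derived state 'absent' in Delta and Zeta only — synapomorphy for {Delta, Zeta}.
VI (derived state 'present') is unique to Alpha (autapomorphy; uninformative for grouping).
VII groups Alpha and Theta, which is incompatible with the clades supported by the remaining characters; treating it as convergent (homoplasy) costs fewer steps than any alternative tree.
Most parsimonious ingroup topology: ((((Theta,(Zeta,Delta)),Beta),Epsilon),Alpha).
Theta and Delta share a more recent common ancestor with each other than either does with Beta, so Beta is the least closely related of the three.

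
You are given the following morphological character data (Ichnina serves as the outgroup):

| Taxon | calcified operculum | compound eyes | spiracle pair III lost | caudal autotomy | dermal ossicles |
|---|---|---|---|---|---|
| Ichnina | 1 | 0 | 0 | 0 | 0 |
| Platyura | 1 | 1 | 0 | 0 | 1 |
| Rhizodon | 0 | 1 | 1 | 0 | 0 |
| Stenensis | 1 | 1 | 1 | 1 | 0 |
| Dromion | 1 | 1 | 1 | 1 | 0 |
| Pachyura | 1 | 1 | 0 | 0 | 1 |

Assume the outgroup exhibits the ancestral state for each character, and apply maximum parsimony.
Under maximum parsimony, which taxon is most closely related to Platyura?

Character polarity is set by the outgroup: the derived state is whichever differs from the outgroup's state, so for calcified operculum the derived state is '0', and for the remaining characters it is '1'.
calcified operculum (derived state '0') is unique to Rhizodon (autapomorphy; uninformative for grouping).
compound eyes (derived state '1') is shared by all ingroup taxa — unites the whole ingroup.
spiracle pair III lost: derived state '1' in Dromion, Rhizodon, and Stenensis only — synapomorphy for {Dromion, Rhizodon, Stenensis}.
caudal autotomy (derived state '1') is shared by Dromion and Stenensis — a synapomorphy uniting that clade.
dermal ossicles: derived state '1' in Pachyura and Platyura only — synapomorphy for {Pachyura, Platyura}.
Most parsimonious ingroup topology: ((Platyura,Pachyura),(Rhizodon,(Stenensis,Dromion))).
Platyura and Pachyura form a cherry on this tree, so they are sister taxa.

Pachyura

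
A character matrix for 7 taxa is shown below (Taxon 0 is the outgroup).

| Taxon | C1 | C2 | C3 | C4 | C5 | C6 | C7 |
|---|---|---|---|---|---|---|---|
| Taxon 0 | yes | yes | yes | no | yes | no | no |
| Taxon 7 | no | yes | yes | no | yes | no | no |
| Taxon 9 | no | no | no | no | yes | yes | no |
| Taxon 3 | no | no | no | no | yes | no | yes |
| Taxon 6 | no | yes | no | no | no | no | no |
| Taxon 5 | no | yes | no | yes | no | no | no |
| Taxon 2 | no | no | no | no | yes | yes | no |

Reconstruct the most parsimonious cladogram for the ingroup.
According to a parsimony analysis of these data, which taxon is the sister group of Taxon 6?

Taxon 5

Character polarity is set by the outgroup: the derived state is whichever differs from the outgroup's state, so for C1, C2, C3, C5 the derived state is 'no', and for the remaining characters it is 'yes'.
All ingroup taxa share the derived state 'no' for C1; it defines the ingroup but does not resolve relationships within it.
Only Taxon 2, Taxon 3, and Taxon 9 show the derived state 'no' for C2, supporting them as a clade.
C3: derived state 'no' in Taxon 2, Taxon 3, Taxon 5, Taxon 6, and Taxon 9 only — synapomorphy for {Taxon 2, Taxon 3, Taxon 5, Taxon 6, Taxon 9}.
C4 (derived state 'yes') is unique to Taxon 5 (autapomorphy; uninformative for grouping).
C5 (derived state 'no') is shared by Taxon 5 and Taxon 6 — a synapomorphy uniting that clade.
Only Taxon 2 and Taxon 9 show the derived state 'yes' for C6, supporting them as a clade.
C7: derived state 'yes' in Taxon 3 only — an autapomorphy, so it tells us nothing about relationships among taxa.
Most parsimonious ingroup topology: (Taxon 7,(((Taxon 9,Taxon 2),Taxon 3),(Taxon 6,Taxon 5))).
Taxon 6 and Taxon 5 form a cherry on this tree, so they are sister taxa.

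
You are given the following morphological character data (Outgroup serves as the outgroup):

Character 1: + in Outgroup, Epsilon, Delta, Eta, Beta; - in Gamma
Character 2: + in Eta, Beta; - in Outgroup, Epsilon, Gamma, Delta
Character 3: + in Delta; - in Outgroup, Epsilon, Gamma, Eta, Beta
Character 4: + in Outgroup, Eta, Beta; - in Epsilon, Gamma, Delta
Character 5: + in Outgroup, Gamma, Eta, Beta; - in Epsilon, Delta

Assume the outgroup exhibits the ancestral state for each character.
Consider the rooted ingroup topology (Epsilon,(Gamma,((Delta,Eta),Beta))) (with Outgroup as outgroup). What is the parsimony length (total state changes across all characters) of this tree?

9

Map each character onto (Epsilon,(Gamma,((Delta,Eta),Beta))) (rooted by Outgroup) and count the minimum state changes it requires (Fitch parsimony):
Character 1: 1; Character 2: 2; Character 3: 1; Character 4: 3; Character 5: 2.
Total tree length = 9.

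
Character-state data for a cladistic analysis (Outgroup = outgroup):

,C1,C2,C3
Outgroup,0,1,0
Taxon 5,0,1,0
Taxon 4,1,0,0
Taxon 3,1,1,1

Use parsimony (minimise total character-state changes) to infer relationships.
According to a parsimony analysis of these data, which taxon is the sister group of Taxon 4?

Taxon 3

Character polarity is set by the outgroup: the derived state is whichever differs from the outgroup's state, so for C2 the derived state is '0', and for the remaining characters it is '1'.
C1 (derived state '1') is shared by Taxon 3 and Taxon 4 — a synapomorphy uniting that clade.
C2: derived state '0' in Taxon 4 only — an autapomorphy, so it tells us nothing about relationships among taxa.
C3 (derived state '1') is unique to Taxon 3 (autapomorphy; uninformative for grouping).
Most parsimonious ingroup topology: (Taxon 5,(Taxon 4,Taxon 3)).
Taxon 4 and Taxon 3 form a cherry on this tree, so they are sister taxa.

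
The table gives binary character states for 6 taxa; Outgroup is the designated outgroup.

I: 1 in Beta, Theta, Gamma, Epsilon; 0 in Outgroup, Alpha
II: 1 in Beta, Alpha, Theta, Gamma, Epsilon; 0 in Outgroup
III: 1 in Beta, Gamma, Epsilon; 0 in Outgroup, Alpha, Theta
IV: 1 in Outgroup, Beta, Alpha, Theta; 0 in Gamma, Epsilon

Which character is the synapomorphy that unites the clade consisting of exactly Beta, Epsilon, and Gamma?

Character polarity is set by the outgroup: the derived state is whichever differs from the outgroup's state, so for IV the derived state is '0', and for the remaining characters it is '1'.
Only Beta, Epsilon, Gamma, and Theta show the derived state '1' for I, supporting them as a clade.
II (derived state '1') is shared by all ingroup taxa — unites the whole ingroup.
III: derived state '1' in Beta, Epsilon, and Gamma only — synapomorphy for {Beta, Epsilon, Gamma}.
Only Epsilon and Gamma show the derived state '0' for IV, supporting them as a clade.
Most parsimonious ingroup topology: (((Beta,(Gamma,Epsilon)),Theta),Alpha).
The clade {Beta, Epsilon, Gamma} is supported by III: its derived state '1' occurs in exactly those taxa and in no other taxon (including the outgroup).

III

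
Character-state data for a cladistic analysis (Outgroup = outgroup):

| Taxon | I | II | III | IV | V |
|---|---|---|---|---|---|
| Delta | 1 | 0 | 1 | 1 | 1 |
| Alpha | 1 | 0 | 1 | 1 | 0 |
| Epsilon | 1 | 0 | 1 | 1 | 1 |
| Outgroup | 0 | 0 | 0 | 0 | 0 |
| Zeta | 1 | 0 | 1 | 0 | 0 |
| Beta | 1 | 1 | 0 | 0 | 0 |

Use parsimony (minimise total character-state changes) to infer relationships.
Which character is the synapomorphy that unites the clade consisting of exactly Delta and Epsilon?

The outgroup has state '0' for every character, so '1' is the derived state throughout.
I (derived state '1') is shared by all ingroup taxa — unites the whole ingroup.
II (derived state '1') is unique to Beta (autapomorphy; uninformative for grouping).
III (derived state '1') is shared by Alpha, Delta, Epsilon, and Zeta — a synapomorphy uniting that clade.
Only Alpha, Delta, and Epsilon show the derived state '1' for IV, supporting them as a clade.
V: derived state '1' in Delta and Epsilon only — synapomorphy for {Delta, Epsilon}.
Most parsimonious ingroup topology: (Beta,(((Delta,Epsilon),Alpha),Zeta)).
The clade {Delta, Epsilon} is supported by V: its derived state '1' occurs in exactly those taxa and in no other taxon (including the outgroup).

V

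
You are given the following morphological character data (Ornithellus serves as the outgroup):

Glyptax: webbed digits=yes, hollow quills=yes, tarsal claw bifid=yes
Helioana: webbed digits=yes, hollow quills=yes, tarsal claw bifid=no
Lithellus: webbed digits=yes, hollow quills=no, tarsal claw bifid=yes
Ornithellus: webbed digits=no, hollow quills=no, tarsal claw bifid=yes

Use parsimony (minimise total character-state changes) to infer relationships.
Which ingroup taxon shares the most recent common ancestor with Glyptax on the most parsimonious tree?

Character polarity is set by the outgroup: the derived state is whichever differs from the outgroup's state, so for tarsal claw bifid the derived state is 'no', and for the remaining characters it is 'yes'.
webbed digits (derived state 'yes') is shared by all ingroup taxa — unites the whole ingroup.
Only Glyptax and Helioana show the derived state 'yes' for hollow quills, supporting them as a clade.
tarsal claw bifid: derived state 'no' in Helioana only — an autapomorphy, so it tells us nothing about relationships among taxa.
Most parsimonious ingroup topology: ((Glyptax,Helioana),Lithellus).
Glyptax and Helioana form a cherry on this tree, so they are sister taxa.

Helioana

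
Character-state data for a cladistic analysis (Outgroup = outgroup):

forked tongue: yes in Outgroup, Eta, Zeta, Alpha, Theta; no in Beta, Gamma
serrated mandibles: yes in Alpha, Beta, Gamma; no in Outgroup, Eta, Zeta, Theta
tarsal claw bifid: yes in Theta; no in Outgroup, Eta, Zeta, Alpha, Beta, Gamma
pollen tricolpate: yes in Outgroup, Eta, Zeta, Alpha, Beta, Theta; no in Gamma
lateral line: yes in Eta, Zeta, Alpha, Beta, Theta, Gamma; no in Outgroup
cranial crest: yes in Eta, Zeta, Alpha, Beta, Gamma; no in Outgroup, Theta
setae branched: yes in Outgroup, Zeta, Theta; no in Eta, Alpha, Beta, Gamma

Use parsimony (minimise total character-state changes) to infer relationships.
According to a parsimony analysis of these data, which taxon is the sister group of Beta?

Gamma

Character polarity is set by the outgroup: the derived state is whichever differs from the outgroup's state, so for forked tongue, pollen tricolpate, setae branched the derived state is 'no', and for the remaining characters it is 'yes'.
forked tongue (derived state 'no') is shared by Beta and Gamma — a synapomorphy uniting that clade.
serrated mandibles (derived state 'yes') is shared by Alpha, Beta, and Gamma — a synapomorphy uniting that clade.
tarsal claw bifid: derived state 'yes' in Theta only — an autapomorphy, so it tells us nothing about relationships among taxa.
pollen tricolpate: derived state 'no' in Gamma only — an autapomorphy, so it tells us nothing about relationships among taxa.
All ingroup taxa share the derived state 'yes' for lateral line; it defines the ingroup but does not resolve relationships within it.
cranial crest: derived state 'yes' in Alpha, Beta, Eta, Gamma, and Zeta only — synapomorphy for {Alpha, Beta, Eta, Gamma, Zeta}.
Only Alpha, Beta, Eta, and Gamma show the derived state 'no' for setae branched, supporting them as a clade.
Most parsimonious ingroup topology: ((Zeta,(((Gamma,Beta),Alpha),Eta)),Theta).
Beta and Gamma form a cherry on this tree, so they are sister taxa.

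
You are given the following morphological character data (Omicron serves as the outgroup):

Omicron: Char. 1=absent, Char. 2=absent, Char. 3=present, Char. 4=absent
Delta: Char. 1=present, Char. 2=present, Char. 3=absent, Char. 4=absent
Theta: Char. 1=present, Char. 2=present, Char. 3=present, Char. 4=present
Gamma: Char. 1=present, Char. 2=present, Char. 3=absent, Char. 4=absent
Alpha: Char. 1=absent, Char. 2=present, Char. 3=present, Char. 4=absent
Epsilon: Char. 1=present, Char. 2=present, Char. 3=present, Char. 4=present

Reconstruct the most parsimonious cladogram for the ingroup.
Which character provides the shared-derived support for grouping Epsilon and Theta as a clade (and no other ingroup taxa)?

Character polarity is set by the outgroup: the derived state is whichever differs from the outgroup's state, so for Char. 3 the derived state is 'absent', and for the remaining characters it is 'present'.
Char. 1 (derived state 'present') is shared by Delta, Epsilon, Gamma, and Theta — a synapomorphy uniting that clade.
All ingroup taxa share the derived state 'present' for Char. 2; it defines the ingroup but does not resolve relationships within it.
Only Delta and Gamma show the derived state 'absent' for Char. 3, supporting them as a clade.
Only Epsilon and Theta show the derived state 'present' for Char. 4, supporting them as a clade.
Most parsimonious ingroup topology: (((Delta,Gamma),(Theta,Epsilon)),Alpha).
The clade {Epsilon, Theta} is supported by Char. 4: its derived state 'present' occurs in exactly those taxa and in no other taxon (including the outgroup).

Char. 4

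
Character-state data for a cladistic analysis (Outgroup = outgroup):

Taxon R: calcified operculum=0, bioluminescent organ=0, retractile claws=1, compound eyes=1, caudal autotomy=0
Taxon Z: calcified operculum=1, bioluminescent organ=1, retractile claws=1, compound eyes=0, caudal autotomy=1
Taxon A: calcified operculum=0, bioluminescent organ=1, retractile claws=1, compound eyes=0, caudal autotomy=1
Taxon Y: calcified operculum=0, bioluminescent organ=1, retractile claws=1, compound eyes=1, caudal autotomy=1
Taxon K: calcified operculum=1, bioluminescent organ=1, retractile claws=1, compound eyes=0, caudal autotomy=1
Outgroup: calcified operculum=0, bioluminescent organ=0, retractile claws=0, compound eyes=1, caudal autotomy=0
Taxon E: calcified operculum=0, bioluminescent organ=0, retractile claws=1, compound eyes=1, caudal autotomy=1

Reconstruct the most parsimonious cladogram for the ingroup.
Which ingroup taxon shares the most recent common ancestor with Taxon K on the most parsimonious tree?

Taxon Z

Character polarity is set by the outgroup: the derived state is whichever differs from the outgroup's state, so for compound eyes the derived state is '0', and for the remaining characters it is '1'.
calcified operculum (derived state '1') is shared by Taxon K and Taxon Z — a synapomorphy uniting that clade.
bioluminescent organ: derived state '1' in Taxon A, Taxon K, Taxon Y, and Taxon Z only — synapomorphy for {Taxon A, Taxon K, Taxon Y, Taxon Z}.
All ingroup taxa share the derived state '1' for retractile claws; it defines the ingroup but does not resolve relationships within it.
compound eyes: derived state '0' in Taxon A, Taxon K, and Taxon Z only — synapomorphy for {Taxon A, Taxon K, Taxon Z}.
Only Taxon A, Taxon E, Taxon K, Taxon Y, and Taxon Z show the derived state '1' for caudal autotomy, supporting them as a clade.
Most parsimonious ingroup topology: (((((Taxon Z,Taxon K),Taxon A),Taxon Y),Taxon E),Taxon R).
Taxon K and Taxon Z form a cherry on this tree, so they are sister taxa.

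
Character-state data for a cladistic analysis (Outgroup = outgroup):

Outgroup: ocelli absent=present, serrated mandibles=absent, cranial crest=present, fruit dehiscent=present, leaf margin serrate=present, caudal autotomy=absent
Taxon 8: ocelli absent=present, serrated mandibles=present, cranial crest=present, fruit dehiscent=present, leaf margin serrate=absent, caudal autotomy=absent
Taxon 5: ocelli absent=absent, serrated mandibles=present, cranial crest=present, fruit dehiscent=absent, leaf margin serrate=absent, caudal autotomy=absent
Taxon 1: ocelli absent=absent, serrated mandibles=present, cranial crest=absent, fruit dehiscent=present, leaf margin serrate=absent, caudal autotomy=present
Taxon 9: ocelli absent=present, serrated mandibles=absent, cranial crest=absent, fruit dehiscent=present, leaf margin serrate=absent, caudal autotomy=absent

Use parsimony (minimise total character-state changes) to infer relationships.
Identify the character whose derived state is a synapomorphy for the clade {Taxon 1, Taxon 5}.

ocelli absent

Character polarity is set by the outgroup: the derived state is whichever differs from the outgroup's state, so for ocelli absent, cranial crest, fruit dehiscent, leaf margin serrate the derived state is 'absent', and for the remaining characters it is 'present'.
Only Taxon 1 and Taxon 5 show the derived state 'absent' for ocelli absent, supporting them as a clade.
serrated mandibles: derived state 'present' in Taxon 1, Taxon 5, and Taxon 8 only — synapomorphy for {Taxon 1, Taxon 5, Taxon 8}.
cranial crest (state 'absent') occurs in Taxon 1 and Taxon 9 but conflicts with the nesting implied by the other characters — most parsimoniously interpreted as homoplasy.
fruit dehiscent (derived state 'absent') is unique to Taxon 5 (autapomorphy; uninformative for grouping).
leaf margin serrate (derived state 'absent') is shared by all ingroup taxa — unites the whole ingroup.
caudal autotomy (derived state 'present') is unique to Taxon 1 (autapomorphy; uninformative for grouping).
Most parsimonious ingroup topology: ((Taxon 8,(Taxon 5,Taxon 1)),Taxon 9).
The clade {Taxon 1, Taxon 5} is supported by ocelli absent: its derived state 'absent' occurs in exactly those taxa and in no other taxon (including the outgroup).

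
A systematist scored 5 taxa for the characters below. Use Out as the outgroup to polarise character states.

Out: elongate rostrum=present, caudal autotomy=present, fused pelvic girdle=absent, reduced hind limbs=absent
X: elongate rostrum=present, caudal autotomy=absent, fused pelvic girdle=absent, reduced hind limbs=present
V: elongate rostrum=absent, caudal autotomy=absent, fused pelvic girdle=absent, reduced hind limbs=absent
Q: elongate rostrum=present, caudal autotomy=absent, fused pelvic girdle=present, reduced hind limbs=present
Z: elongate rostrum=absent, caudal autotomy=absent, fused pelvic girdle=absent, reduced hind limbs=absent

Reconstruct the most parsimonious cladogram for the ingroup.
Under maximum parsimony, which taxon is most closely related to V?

Character polarity is set by the outgroup: the derived state is whichever differs from the outgroup's state, so for elongate rostrum, caudal autotomy the derived state is 'absent', and for the remaining characters it is 'present'.
elongate rostrum (derived state 'absent') is shared by V and Z — a synapomorphy uniting that clade.
caudal autotomy (derived state 'absent') is shared by all ingroup taxa — unites the whole ingroup.
fused pelvic girdle (derived state 'present') is unique to Q (autapomorphy; uninformative for grouping).
reduced hind limbs: derived state 'present' in Q and X only — synapomorphy for {Q, X}.
Most parsimonious ingroup topology: ((X,Q),(V,Z)).
V and Z form a cherry on this tree, so they are sister taxa.

Z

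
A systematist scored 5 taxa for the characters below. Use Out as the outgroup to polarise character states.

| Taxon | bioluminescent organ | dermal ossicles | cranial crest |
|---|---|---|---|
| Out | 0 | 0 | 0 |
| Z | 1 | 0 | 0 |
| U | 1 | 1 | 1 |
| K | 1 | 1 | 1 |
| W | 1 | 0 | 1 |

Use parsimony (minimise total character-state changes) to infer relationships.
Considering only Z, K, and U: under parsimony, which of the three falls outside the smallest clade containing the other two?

The outgroup has state '0' for every character, so '1' is the derived state throughout.
All ingroup taxa share the derived state '1' for bioluminescent organ; it defines the ingroup but does not resolve relationships within it.
dermal ossicles (derived state '1') is shared by K and U — a synapomorphy uniting that clade.
cranial crest: derived state '1' in K, U, and W only — synapomorphy for {K, U, W}.
Most parsimonious ingroup topology: (Z,((U,K),W)).
U and K share a more recent common ancestor with each other than either does with Z, so Z is the least closely related of the three.

Z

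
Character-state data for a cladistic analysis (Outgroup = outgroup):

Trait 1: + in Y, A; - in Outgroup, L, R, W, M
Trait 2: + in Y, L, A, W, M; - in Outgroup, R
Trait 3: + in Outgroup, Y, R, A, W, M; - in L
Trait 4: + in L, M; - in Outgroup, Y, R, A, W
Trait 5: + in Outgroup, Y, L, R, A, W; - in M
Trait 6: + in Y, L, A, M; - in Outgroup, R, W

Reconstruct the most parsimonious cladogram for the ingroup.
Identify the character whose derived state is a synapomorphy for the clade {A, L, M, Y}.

Character polarity is set by the outgroup: the derived state is whichever differs from the outgroup's state, so for Trait 3, Trait 5 the derived state is '-', and for the remaining characters it is '+'.
Trait 1 (derived state '+') is shared by A and Y — a synapomorphy uniting that clade.
Trait 2: derived state '+' in A, L, M, W, and Y only — synapomorphy for {A, L, M, W, Y}.
Trait 3: derived state '-' in L only — an autapomorphy, so it tells us nothing about relationships among taxa.
Trait 4: derived state '+' in L and M only — synapomorphy for {L, M}.
Trait 5 (derived state '-') is unique to M (autapomorphy; uninformative for grouping).
Only A, L, M, and Y show the derived state '+' for Trait 6, supporting them as a clade.
Most parsimonious ingroup topology: ((((Y,A),(L,M)),W),R).
The clade {A, L, M, Y} is supported by Trait 6: its derived state '+' occurs in exactly those taxa and in no other taxon (including the outgroup).

Trait 6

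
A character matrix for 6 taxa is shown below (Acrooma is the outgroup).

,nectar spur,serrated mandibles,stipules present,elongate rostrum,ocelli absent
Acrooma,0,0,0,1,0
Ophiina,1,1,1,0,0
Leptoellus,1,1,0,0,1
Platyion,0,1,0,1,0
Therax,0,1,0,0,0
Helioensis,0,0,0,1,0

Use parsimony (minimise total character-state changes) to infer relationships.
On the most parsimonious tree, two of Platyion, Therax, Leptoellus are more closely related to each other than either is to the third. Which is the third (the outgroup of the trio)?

Platyion

Character polarity is set by the outgroup: the derived state is whichever differs from the outgroup's state, so for elongate rostrum the derived state is '0', and for the remaining characters it is '1'.
Only Leptoellus and Ophiina show the derived state '1' for nectar spur, supporting them as a clade.
serrated mandibles: derived state '1' in Leptoellus, Ophiina, Platyion, and Therax only — synapomorphy for {Leptoellus, Ophiina, Platyion, Therax}.
stipules present: derived state '1' in Ophiina only — an autapomorphy, so it tells us nothing about relationships among taxa.
elongate rostrum: derived state '0' in Leptoellus, Ophiina, and Therax only — synapomorphy for {Leptoellus, Ophiina, Therax}.
ocelli absent (derived state '1') is unique to Leptoellus (autapomorphy; uninformative for grouping).
Most parsimonious ingroup topology: ((((Ophiina,Leptoellus),Therax),Platyion),Helioensis).
Leptoellus and Therax share a more recent common ancestor with each other than either does with Platyion, so Platyion is the least closely related of the three.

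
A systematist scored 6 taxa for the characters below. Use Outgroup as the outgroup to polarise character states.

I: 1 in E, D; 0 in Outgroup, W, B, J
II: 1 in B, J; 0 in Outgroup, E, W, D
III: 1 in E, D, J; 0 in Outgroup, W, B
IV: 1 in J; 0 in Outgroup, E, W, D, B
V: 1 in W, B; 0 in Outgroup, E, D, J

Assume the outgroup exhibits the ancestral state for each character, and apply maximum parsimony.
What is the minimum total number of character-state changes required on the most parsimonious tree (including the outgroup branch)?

The outgroup has state '0' for every character, so '1' is the derived state throughout.
I: derived state '1' in D and E only — synapomorphy for {D, E}.
II (state '1') occurs in B and J but conflicts with the nesting implied by the other characters — most parsimoniously interpreted as homoplasy.
Only D, E, and J show the derived state '1' for III, supporting them as a clade.
IV: derived state '1' in J only — an autapomorphy, so it tells us nothing about relationships among taxa.
V: derived state '1' in B and W only — synapomorphy for {B, W}.
Most parsimonious ingroup topology: (((E,D),J),(W,B)).
Changes per character on this tree: I: 1; II: 2; III: 1; IV: 1; V: 1.
Total = 6.

6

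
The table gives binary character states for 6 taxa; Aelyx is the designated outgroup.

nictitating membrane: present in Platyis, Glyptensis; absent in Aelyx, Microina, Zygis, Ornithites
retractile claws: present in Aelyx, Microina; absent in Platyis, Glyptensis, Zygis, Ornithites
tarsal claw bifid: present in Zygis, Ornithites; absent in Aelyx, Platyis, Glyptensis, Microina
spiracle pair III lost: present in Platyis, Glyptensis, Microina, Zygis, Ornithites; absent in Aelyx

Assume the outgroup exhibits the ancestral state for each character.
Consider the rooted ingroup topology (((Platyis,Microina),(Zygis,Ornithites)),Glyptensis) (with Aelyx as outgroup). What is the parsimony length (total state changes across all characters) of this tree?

6

Map each character onto (((Platyis,Microina),(Zygis,Ornithites)),Glyptensis) (rooted by Aelyx) and count the minimum state changes it requires (Fitch parsimony):
nictitating membrane: 2; retractile claws: 2; tarsal claw bifid: 1; spiracle pair III lost: 1.
Total tree length = 6.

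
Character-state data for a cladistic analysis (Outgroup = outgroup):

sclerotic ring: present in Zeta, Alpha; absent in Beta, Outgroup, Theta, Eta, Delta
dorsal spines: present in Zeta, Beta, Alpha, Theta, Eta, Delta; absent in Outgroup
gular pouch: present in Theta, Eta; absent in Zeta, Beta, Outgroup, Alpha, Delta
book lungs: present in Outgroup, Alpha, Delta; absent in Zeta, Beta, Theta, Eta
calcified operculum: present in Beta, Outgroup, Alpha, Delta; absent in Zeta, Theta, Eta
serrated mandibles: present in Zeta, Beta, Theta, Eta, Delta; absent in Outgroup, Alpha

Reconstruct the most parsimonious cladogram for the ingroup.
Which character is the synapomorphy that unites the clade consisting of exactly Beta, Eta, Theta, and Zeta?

book lungs

Character polarity is set by the outgroup: the derived state is whichever differs from the outgroup's state, so for book lungs, calcified operculum the derived state is 'absent', and for the remaining characters it is 'present'.
sclerotic ring (state 'present') occurs in Alpha and Zeta but conflicts with the nesting implied by the other characters — most parsimoniously interpreted as homoplasy.
dorsal spines (derived state 'present') is shared by all ingroup taxa — unites the whole ingroup.
Only Eta and Theta show the derived state 'present' for gular pouch, supporting them as a clade.
Only Beta, Eta, Theta, and Zeta show the derived state 'absent' for book lungs, supporting them as a clade.
calcified operculum: derived state 'absent' in Eta, Theta, and Zeta only — synapomorphy for {Eta, Theta, Zeta}.
serrated mandibles: derived state 'present' in Beta, Delta, Eta, Theta, and Zeta only — synapomorphy for {Beta, Delta, Eta, Theta, Zeta}.
Most parsimonious ingroup topology: (((((Eta,Theta),Zeta),Beta),Delta),Alpha).
The clade {Beta, Eta, Theta, Zeta} is supported by book lungs: its derived state 'absent' occurs in exactly those taxa and in no other taxon (including the outgroup).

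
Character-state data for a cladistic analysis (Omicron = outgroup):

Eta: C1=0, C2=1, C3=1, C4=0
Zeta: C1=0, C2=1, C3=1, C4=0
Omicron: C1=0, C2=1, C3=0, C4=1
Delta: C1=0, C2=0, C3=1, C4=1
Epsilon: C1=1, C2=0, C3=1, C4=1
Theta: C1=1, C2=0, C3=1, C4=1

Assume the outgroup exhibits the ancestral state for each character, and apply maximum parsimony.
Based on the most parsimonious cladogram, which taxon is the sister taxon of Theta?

Epsilon

Character polarity is set by the outgroup: the derived state is whichever differs from the outgroup's state, so for C2, C4 the derived state is '0', and for the remaining characters it is '1'.
C1: derived state '1' in Epsilon and Theta only — synapomorphy for {Epsilon, Theta}.
Only Delta, Epsilon, and Theta show the derived state '0' for C2, supporting them as a clade.
C3 (derived state '1') is shared by all ingroup taxa — unites the whole ingroup.
C4: derived state '0' in Eta and Zeta only — synapomorphy for {Eta, Zeta}.
Most parsimonious ingroup topology: (((Epsilon,Theta),Delta),(Zeta,Eta)).
Theta and Epsilon form a cherry on this tree, so they are sister taxa.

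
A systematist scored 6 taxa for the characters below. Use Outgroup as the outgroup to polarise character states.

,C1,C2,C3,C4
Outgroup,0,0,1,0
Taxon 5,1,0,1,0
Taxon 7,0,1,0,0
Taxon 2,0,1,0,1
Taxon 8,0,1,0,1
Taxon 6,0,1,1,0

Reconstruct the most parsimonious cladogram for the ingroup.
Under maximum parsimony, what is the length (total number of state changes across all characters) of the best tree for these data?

Character polarity is set by the outgroup: the derived state is whichever differs from the outgroup's state, so for C3 the derived state is '0', and for the remaining characters it is '1'.
C1: derived state '1' in Taxon 5 only — an autapomorphy, so it tells us nothing about relationships among taxa.
C2 (derived state '1') is shared by Taxon 2, Taxon 6, Taxon 7, and Taxon 8 — a synapomorphy uniting that clade.
C3: derived state '0' in Taxon 2, Taxon 7, and Taxon 8 only — synapomorphy for {Taxon 2, Taxon 7, Taxon 8}.
C4: derived state '1' in Taxon 2 and Taxon 8 only — synapomorphy for {Taxon 2, Taxon 8}.
Most parsimonious ingroup topology: (Taxon 5,((Taxon 7,(Taxon 2,Taxon 8)),Taxon 6)).
Changes per character on this tree: C1: 1; C2: 1; C3: 1; C4: 1.
Total = 4.

4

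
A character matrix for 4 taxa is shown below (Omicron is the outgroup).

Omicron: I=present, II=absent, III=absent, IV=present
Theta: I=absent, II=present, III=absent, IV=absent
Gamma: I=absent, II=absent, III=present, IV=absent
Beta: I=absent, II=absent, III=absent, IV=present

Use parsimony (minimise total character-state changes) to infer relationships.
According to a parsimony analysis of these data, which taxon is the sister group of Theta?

Gamma

Character polarity is set by the outgroup: the derived state is whichever differs from the outgroup's state, so for I, IV the derived state is 'absent', and for the remaining characters it is 'present'.
All ingroup taxa share the derived state 'absent' for I; it defines the ingroup but does not resolve relationships within it.
II: derived state 'present' in Theta only — an autapomorphy, so it tells us nothing about relationships among taxa.
III (derived state 'present') is unique to Gamma (autapomorphy; uninformative for grouping).
IV: derived state 'absent' in Gamma and Theta only — synapomorphy for {Gamma, Theta}.
Most parsimonious ingroup topology: ((Theta,Gamma),Beta).
Theta and Gamma form a cherry on this tree, so they are sister taxa.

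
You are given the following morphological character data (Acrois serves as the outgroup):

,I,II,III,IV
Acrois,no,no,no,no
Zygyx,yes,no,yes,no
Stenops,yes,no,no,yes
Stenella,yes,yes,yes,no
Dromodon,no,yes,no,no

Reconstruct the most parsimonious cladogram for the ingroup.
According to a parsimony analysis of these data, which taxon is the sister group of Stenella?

The outgroup has state 'no' for every character, so 'yes' is the derived state throughout.
I: derived state 'yes' in Stenella, Stenops, and Zygyx only — synapomorphy for {Stenella, Stenops, Zygyx}.
II (state 'yes') occurs in Dromodon and Stenella but conflicts with the nesting implied by the other characters — most parsimoniously interpreted as homoplasy.
III (derived state 'yes') is shared by Stenella and Zygyx — a synapomorphy uniting that clade.
IV: derived state 'yes' in Stenops only — an autapomorphy, so it tells us nothing about relationships among taxa.
Most parsimonious ingroup topology: (((Zygyx,Stenella),Stenops),Dromodon).
Stenella and Zygyx form a cherry on this tree, so they are sister taxa.

Zygyx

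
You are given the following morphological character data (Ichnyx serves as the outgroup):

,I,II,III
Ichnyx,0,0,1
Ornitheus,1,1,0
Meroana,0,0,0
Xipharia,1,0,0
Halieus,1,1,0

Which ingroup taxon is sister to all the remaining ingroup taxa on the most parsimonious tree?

Character polarity is set by the outgroup: the derived state is whichever differs from the outgroup's state, so for III the derived state is '0', and for the remaining characters it is '1'.
I (derived state '1') is shared by Halieus, Ornitheus, and Xipharia — a synapomorphy uniting that clade.
Only Halieus and Ornitheus show the derived state '1' for II, supporting them as a clade.
III (derived state '0') is shared by all ingroup taxa — unites the whole ingroup.
Most parsimonious ingroup topology: (((Ornitheus,Halieus),Xipharia),Meroana).
Meroana is sister to the clade containing all other ingroup taxa, so it is the earliest-diverging (most basal) ingroup lineage.

Meroana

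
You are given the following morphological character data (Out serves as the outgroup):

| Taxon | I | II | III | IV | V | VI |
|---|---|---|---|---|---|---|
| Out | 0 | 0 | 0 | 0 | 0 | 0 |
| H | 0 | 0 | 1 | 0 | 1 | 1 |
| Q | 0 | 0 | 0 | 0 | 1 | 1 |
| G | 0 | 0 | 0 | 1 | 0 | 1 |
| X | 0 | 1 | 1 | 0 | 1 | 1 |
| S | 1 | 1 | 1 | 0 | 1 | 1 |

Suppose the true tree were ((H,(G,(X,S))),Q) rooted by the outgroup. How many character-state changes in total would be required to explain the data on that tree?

Map each character onto ((H,(G,(X,S))),Q) (rooted by Out) and count the minimum state changes it requires (Fitch parsimony):
I: 1; II: 1; III: 2; IV: 1; V: 2; VI: 1.
Total tree length = 8.

8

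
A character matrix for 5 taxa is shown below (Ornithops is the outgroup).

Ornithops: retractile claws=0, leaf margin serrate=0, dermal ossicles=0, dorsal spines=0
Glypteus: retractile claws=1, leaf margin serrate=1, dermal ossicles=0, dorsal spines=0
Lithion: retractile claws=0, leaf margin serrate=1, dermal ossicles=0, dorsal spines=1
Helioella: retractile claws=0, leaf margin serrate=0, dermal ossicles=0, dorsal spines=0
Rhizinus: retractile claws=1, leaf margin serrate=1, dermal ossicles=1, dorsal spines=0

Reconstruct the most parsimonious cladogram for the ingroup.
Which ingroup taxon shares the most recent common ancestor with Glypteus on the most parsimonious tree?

Rhizinus

The outgroup has state '0' for every character, so '1' is the derived state throughout.
Only Glypteus and Rhizinus show the derived state '1' for retractile claws, supporting them as a clade.
leaf margin serrate (derived state '1') is shared by Glypteus, Lithion, and Rhizinus — a synapomorphy uniting that clade.
dermal ossicles (derived state '1') is unique to Rhizinus (autapomorphy; uninformative for grouping).
dorsal spines (derived state '1') is unique to Lithion (autapomorphy; uninformative for grouping).
Most parsimonious ingroup topology: (Helioella,((Glypteus,Rhizinus),Lithion)).
Glypteus and Rhizinus form a cherry on this tree, so they are sister taxa.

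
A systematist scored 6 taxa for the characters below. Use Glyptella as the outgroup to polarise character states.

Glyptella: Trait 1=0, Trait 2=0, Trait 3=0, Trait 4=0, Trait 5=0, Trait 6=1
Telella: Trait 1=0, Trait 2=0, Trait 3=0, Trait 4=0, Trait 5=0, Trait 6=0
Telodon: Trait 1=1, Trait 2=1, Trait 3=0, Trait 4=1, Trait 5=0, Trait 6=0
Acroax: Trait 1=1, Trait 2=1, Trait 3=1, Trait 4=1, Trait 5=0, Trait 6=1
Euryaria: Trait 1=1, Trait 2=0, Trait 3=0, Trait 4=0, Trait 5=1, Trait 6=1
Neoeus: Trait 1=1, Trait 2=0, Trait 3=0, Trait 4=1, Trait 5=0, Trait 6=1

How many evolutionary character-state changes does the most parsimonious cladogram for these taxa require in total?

Character polarity is set by the outgroup: the derived state is whichever differs from the outgroup's state, so for Trait 6 the derived state is '0', and for the remaining characters it is '1'.
Trait 1 (derived state '1') is shared by Acroax, Euryaria, Neoeus, and Telodon — a synapomorphy uniting that clade.
Trait 2: derived state '1' in Acroax and Telodon only — synapomorphy for {Acroax, Telodon}.
Trait 3 (derived state '1') is unique to Acroax (autapomorphy; uninformative for grouping).
Trait 4: derived state '1' in Acroax, Neoeus, and Telodon only — synapomorphy for {Acroax, Neoeus, Telodon}.
Trait 5 (derived state '1') is unique to Euryaria (autapomorphy; uninformative for grouping).
Trait 6 (state '0') occurs in Telella and Telodon but conflicts with the nesting implied by the other characters — most parsimoniously interpreted as homoplasy.
Most parsimonious ingroup topology: (Telella,(((Telodon,Acroax),Neoeus),Euryaria)).
Changes per character on this tree: Trait 1: 1; Trait 2: 1; Trait 3: 1; Trait 4: 1; Trait 5: 1; Trait 6: 2.
Total = 7.

7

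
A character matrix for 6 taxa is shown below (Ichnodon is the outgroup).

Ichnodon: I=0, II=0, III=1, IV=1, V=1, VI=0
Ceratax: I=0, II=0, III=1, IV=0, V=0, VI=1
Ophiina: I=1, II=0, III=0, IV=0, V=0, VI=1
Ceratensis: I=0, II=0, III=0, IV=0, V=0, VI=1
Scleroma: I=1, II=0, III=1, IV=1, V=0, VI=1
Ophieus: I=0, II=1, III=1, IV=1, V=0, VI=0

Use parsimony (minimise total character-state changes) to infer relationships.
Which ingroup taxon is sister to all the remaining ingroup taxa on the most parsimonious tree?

Character polarity is set by the outgroup: the derived state is whichever differs from the outgroup's state, so for III, IV, V the derived state is '0', and for the remaining characters it is '1'.
I groups Ophiina and Scleroma, which is incompatible with the clades supported by the remaining characters; treating it as convergent (homoplasy) costs fewer steps than any alternative tree.
II: derived state '1' in Ophieus only — an autapomorphy, so it tells us nothing about relationships among taxa.
Only Ceratensis and Ophiina show the derived state '0' for III, supporting them as a clade.
IV (derived state '0') is shared by Ceratax, Ceratensis, and Ophiina — a synapomorphy uniting that clade.
All ingroup taxa share the derived state '0' for V; it defines the ingroup but does not resolve relationships within it.
VI (derived state '1') is shared by Ceratax, Ceratensis, Ophiina, and Scleroma — a synapomorphy uniting that clade.
Most parsimonious ingroup topology: (((Ceratax,(Ophiina,Ceratensis)),Scleroma),Ophieus).
Ophieus is sister to the clade containing all other ingroup taxa, so it is the earliest-diverging (most basal) ingroup lineage.

Ophieus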